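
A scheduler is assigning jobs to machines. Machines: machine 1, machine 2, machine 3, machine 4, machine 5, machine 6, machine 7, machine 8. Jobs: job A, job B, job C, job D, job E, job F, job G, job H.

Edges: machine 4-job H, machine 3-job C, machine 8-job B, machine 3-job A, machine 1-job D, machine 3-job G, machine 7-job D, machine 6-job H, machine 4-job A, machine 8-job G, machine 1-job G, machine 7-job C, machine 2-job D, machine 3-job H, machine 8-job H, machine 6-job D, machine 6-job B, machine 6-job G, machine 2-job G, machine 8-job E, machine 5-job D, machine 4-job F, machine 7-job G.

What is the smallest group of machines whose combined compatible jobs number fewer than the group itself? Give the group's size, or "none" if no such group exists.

Take S = {machine 1, machine 2, machine 5}. Its neighbourhood is {job D, job G}, so |N(S)| = 2 < |S| = 3.
Every subset of size less than 3 has at least as many neighbours as members, so 3 is the minimum.

3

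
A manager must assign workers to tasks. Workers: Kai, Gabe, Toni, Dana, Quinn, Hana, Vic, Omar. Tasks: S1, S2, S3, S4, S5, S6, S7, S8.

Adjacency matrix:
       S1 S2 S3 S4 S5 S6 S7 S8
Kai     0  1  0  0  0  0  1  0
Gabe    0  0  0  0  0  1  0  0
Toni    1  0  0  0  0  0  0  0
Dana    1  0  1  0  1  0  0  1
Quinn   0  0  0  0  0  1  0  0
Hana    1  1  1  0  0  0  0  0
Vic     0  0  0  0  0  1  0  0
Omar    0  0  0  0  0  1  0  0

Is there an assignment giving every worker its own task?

No

The set {Gabe, Quinn, Vic, Omar} has only 1 neighbour ({S6}), so by Hall's theorem at most 5 of the 8 workers can be matched.
Hence no matching covers every worker.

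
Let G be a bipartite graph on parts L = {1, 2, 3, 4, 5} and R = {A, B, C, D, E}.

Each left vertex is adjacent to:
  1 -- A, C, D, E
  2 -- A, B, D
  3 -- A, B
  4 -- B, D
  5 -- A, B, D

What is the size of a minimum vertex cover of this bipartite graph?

{1, A, B, D} is a vertex cover of size 4: every edge has an endpoint in this set.
No smaller cover exists because 1–E, 2–D, 3–A, 4–B is a matching of size 4, and a cover must include an endpoint of each of these disjoint edges (König's theorem).

4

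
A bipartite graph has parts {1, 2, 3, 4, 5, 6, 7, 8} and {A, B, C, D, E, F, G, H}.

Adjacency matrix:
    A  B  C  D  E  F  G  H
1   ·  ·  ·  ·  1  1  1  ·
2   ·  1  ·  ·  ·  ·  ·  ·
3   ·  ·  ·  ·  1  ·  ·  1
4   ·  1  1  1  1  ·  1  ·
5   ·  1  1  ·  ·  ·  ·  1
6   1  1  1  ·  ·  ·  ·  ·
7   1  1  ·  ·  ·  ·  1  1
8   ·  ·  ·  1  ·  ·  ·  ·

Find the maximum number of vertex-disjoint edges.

For example, pair 1-F, 2-B, 3-E, 4-G, 5-C, 6-A, 7-H, 8-D.
This saturates every left vertex, so 8 is the maximum.

8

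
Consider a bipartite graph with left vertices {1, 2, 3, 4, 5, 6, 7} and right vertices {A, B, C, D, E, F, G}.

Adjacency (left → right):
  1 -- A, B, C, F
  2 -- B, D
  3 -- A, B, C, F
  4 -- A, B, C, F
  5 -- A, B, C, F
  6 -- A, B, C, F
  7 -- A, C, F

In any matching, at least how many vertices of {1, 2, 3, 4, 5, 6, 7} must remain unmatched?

One maximum matching: 1–A, 2–D, 3–C, 4–F, 5–B.
The set {1, 3, 4, 5, 6, 7} has only 4 neighbours ({A, B, C, F}), so by Hall's theorem at most 5 of the 7 left vertices can be matched.
That matches 5 of the 7, leaving 2 unmatched; no matching can do better.

2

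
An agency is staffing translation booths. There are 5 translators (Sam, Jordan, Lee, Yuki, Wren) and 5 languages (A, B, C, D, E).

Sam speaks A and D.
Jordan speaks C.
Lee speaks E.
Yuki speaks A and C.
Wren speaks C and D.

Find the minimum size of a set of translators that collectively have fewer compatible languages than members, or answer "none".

4

Take S = {Sam, Jordan, Yuki, Wren}. Its neighbourhood is {A, C, D}, so |N(S)| = 3 < |S| = 4.
Every subset of size less than 4 has at least as many neighbours as members, so 4 is the minimum.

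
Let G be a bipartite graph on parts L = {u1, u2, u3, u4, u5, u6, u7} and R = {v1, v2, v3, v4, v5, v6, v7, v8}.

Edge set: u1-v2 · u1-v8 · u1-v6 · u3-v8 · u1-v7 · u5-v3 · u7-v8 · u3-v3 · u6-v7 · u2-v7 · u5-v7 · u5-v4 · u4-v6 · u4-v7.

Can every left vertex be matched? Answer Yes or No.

No

The set {u2, u6} has only 1 neighbour ({v7}), so by Hall's theorem at most 6 of the 7 left vertices can be matched.
Hence no matching covers every left vertex.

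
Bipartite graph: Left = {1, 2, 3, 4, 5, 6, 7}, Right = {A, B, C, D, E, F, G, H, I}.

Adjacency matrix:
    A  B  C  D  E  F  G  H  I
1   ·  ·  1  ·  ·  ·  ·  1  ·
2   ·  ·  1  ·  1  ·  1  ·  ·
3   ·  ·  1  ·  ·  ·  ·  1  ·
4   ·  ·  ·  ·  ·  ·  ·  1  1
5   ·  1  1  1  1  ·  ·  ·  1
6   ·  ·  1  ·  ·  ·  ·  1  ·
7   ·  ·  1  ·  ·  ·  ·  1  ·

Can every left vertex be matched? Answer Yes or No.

The set {1, 3, 6, 7} has only 2 neighbours ({C, H}), so by Hall's theorem at most 5 of the 7 left vertices can be matched.
Hence no matching covers every left vertex.

No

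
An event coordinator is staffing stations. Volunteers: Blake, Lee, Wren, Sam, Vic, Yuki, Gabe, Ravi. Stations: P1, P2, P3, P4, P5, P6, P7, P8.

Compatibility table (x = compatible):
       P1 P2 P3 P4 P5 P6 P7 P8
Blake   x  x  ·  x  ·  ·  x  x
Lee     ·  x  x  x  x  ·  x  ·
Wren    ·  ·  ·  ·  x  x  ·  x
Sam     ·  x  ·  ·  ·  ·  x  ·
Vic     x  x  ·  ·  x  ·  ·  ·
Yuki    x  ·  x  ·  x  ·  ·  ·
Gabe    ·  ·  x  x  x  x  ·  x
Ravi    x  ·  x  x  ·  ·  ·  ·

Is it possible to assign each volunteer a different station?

Yes

For example, pair Blake–P4, Lee–P3, Wren–P6, Sam–P7, Vic–P2, Yuki–P5, Gabe–P8, Ravi–P1.
All 8 volunteers are covered.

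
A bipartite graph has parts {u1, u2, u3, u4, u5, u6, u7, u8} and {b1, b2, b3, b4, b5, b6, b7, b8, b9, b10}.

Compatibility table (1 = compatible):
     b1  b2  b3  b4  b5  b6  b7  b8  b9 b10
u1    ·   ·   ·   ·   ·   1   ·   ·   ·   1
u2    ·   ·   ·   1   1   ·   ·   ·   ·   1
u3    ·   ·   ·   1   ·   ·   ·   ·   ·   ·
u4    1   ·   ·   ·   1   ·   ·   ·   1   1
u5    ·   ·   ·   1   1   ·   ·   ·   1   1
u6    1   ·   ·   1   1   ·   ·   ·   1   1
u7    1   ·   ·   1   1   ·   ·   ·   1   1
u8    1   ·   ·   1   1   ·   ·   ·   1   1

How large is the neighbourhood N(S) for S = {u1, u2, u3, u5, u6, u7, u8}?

6

The union of neighbours of {u1, u2, u3, u5, u6, u7, u8} is {b1, b4, b5, b6, b9, b10}, which has 6 elements.
Since |N(S)| = 6 < |S| = 7, Hall's condition fails for this subset.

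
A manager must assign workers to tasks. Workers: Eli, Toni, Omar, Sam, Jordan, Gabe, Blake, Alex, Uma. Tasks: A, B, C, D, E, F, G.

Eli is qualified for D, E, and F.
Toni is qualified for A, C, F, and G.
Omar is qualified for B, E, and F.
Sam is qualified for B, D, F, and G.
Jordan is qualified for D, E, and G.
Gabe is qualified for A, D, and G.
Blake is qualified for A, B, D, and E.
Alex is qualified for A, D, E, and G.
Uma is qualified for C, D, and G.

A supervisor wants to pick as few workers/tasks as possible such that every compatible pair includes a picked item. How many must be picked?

{A, B, C, D, E, F, G} is a vertex cover of size 7: every edge has an endpoint in this set.
No smaller cover exists because Eli–F, Toni–C, Omar–E, Sam–G, Jordan–D, Gabe–A, Blake–B is a matching of size 7, and a cover must include an endpoint of each of these disjoint edges (König's theorem).

7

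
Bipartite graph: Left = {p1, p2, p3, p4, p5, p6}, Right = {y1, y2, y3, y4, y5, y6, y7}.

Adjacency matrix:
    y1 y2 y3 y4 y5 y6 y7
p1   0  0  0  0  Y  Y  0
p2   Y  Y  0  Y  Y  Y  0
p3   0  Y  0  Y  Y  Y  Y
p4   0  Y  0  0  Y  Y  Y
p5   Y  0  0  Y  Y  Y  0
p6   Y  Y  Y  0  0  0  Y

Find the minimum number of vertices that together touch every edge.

A maximum matching has 6 edges (e.g. p1–y5, p2–y4, p3–y6, p4–y7, p5–y1, p6–y3).
By König's theorem the minimum vertex cover has the same size. One such cover is {p1, p2, p3, p4, p5, p6}.

6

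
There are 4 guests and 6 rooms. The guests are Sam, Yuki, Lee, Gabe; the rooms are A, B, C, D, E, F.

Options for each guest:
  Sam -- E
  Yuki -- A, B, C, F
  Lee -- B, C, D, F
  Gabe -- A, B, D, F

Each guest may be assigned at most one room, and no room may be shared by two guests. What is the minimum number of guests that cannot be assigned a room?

0

One maximum matching: Sam–E, Yuki–C, Lee–F, Gabe–B.
All 4 guests are matched, so no larger matching exists.
That matches 4 of the 4, leaving 0 unmatched; no matching can do better.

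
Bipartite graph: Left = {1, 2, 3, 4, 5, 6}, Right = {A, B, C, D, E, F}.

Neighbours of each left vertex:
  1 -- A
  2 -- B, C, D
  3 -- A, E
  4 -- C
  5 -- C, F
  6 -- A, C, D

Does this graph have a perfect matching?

Yes

A valid assignment of size 6: 1→A, 2→B, 3→E, 4→C, 5→F, 6→D.
All 6 left vertices are covered.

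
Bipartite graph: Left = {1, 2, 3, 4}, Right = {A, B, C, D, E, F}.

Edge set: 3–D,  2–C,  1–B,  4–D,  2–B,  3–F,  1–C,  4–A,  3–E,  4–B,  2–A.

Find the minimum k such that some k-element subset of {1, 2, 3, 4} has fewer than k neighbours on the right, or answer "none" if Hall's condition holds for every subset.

A matching saturating every left vertex exists, for instance 1→C, 2→A, 3→E, 4→B.
By Hall's marriage theorem, this means |N(S)| ≥ |S| for every subset S, so no violating subset exists.

none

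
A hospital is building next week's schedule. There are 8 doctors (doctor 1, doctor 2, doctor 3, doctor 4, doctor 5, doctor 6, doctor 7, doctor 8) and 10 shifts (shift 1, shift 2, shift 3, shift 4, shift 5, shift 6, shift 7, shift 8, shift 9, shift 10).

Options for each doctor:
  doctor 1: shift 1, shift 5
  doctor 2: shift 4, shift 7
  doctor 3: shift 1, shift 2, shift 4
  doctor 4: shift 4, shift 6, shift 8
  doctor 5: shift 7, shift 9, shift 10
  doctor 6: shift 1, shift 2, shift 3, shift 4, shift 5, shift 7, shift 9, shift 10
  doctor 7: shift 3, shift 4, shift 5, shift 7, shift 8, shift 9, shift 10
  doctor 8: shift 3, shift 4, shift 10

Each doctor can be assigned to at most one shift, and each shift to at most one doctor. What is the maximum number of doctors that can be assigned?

8

One maximum matching: doctor 1-shift 1, doctor 2-shift 4, doctor 3-shift 2, doctor 4-shift 6, doctor 5-shift 10, doctor 6-shift 7, doctor 7-shift 5, doctor 8-shift 3.
This saturates every doctor, so 8 is the maximum.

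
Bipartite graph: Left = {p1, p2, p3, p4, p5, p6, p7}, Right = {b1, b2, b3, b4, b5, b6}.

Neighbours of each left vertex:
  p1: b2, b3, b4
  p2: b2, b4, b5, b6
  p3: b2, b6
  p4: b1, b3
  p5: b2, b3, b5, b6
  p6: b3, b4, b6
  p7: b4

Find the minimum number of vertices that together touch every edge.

The 6 edges p1–b4, p2–b5, p3–b2, p4–b1, p5–b6, p6–b3 form a matching, so any vertex cover needs at least 6 vertices (one per matched edge).
Conversely {p4, b2, b3, b4, b5, b6} meets every edge and has exactly 6 vertices, so 6 is optimal.

6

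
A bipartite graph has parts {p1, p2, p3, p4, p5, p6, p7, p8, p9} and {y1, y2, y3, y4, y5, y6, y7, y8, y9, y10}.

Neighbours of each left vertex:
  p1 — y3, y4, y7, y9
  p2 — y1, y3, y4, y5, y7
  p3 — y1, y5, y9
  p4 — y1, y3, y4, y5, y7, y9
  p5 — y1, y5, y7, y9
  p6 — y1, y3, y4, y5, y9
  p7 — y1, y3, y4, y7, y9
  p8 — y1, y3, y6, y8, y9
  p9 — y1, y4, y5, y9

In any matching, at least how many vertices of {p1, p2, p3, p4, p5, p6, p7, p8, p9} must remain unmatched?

2

A valid assignment of size 7: p1–y4, p2–y7, p3–y5, p4–y9, p5–y1, p6–y3, p8–y6.
The set {p1, p2, p3, p4, p5, p6, p7, p9} has only 6 neighbours ({y1, y3, y4, y5, y7, y9}), so by Hall's theorem at most 7 of the 9 left vertices can be matched.
That matches 7 of the 9, leaving 2 unmatched; no matching can do better.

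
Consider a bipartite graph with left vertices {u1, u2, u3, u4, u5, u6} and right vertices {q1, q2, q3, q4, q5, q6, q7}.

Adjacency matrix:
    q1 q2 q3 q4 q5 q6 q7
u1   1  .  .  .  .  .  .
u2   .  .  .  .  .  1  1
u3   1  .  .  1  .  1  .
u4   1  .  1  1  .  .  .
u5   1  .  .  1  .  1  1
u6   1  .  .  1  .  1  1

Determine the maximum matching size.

A valid assignment of size 5: u1→q1, u2→q7, u3→q4, u4→q3, u5→q6.
The set {u1, u2, u3, u5, u6} has only 4 neighbours ({q1, q4, q6, q7}), so by Hall's theorem at most 5 of the 6 left vertices can be matched.

5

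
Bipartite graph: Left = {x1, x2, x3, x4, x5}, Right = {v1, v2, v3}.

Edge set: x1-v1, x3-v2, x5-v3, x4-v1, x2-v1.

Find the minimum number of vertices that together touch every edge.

3

A maximum matching has 3 edges (e.g. x1–v1, x3–v2, x5–v3).
By König's theorem the minimum vertex cover has the same size. One such cover is {x3, x5, v1}.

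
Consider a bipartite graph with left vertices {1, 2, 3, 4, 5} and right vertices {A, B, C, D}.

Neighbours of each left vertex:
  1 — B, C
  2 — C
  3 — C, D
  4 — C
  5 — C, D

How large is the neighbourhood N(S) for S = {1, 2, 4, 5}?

3

The union of neighbours of {1, 2, 4, 5} is {B, C, D}, which has 3 elements.
Since |N(S)| = 3 < |S| = 4, Hall's condition fails for this subset.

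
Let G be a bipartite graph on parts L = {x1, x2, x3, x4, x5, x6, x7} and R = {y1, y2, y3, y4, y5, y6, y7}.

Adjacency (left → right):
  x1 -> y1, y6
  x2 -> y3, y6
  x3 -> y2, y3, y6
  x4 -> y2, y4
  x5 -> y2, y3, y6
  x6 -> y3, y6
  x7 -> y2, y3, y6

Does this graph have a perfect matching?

The set {x2, x3, x5, x6, x7} has only 3 neighbours ({y2, y3, y6}), so by Hall's theorem at most 5 of the 7 left vertices can be matched.
Hence no matching covers every left vertex.

No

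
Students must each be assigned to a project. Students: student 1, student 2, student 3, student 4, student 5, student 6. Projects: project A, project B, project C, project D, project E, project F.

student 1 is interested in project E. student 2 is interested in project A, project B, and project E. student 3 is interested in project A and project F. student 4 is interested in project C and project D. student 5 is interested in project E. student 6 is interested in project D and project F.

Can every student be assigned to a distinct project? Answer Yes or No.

The set {student 1, student 5} has only 1 neighbour ({project E}), so by Hall's theorem at most 5 of the 6 students can be matched.
Hence no matching covers every student.

No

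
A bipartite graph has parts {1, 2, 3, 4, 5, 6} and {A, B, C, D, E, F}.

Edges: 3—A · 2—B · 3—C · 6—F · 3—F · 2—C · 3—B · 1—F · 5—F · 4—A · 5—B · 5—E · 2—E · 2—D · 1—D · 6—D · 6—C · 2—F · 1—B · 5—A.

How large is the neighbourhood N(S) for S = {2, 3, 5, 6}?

6

The union of neighbours of {2, 3, 5, 6} is {A, B, C, D, E, F}, which has 6 elements.
Since |N(S)| = 6 ≥ |S| = 4, Hall's condition holds for this subset.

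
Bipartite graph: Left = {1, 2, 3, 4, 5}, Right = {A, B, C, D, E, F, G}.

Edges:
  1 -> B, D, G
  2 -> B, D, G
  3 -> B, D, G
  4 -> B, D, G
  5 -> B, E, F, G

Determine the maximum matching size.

4

One maximum matching: 1-D, 2-G, 3-B, 5-E.
The set {1, 2, 3, 4} has only 3 neighbours ({B, D, G}), so by Hall's theorem at most 4 of the 5 left vertices can be matched.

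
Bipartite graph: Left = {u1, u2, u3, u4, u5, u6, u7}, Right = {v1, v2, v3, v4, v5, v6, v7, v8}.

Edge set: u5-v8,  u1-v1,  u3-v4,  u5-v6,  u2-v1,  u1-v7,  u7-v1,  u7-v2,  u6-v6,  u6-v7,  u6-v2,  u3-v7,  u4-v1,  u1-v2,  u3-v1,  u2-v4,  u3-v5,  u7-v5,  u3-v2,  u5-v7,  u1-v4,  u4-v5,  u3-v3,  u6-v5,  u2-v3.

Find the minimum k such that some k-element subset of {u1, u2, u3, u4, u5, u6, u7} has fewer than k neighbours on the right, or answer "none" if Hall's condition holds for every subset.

none

A matching saturating every left vertex exists, for instance u1→v1, u2→v4, u3→v3, u4→v5, u5→v6, u6→v7, u7→v2.
By Hall's marriage theorem, this means |N(S)| ≥ |S| for every subset S, so no violating subset exists.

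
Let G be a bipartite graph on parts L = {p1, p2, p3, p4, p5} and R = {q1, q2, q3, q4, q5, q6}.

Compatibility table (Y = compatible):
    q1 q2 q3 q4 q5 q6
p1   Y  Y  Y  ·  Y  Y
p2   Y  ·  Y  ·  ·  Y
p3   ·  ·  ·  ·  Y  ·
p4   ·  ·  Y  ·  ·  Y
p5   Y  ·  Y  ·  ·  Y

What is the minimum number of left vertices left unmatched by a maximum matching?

One maximum matching: p1-q2, p2-q1, p3-q5, p4-q3, p5-q6.
All 5 left vertices are matched, so no larger matching exists.
That matches 5 of the 5, leaving 0 unmatched; no matching can do better.

0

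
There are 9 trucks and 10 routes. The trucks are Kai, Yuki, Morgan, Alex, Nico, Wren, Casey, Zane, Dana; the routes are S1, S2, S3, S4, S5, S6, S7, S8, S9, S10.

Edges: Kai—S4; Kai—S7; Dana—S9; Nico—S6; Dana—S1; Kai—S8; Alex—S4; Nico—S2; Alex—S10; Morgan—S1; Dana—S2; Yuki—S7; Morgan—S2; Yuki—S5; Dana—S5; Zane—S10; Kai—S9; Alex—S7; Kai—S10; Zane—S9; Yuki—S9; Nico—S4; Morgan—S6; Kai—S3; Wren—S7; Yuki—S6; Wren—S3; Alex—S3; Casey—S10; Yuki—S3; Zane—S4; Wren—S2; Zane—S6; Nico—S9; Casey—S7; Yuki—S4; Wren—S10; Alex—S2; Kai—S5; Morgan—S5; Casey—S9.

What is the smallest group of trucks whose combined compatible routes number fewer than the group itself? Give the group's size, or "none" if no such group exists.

none

A matching saturating every truck exists, for instance Kai→S9, Yuki→S5, Morgan→S1, Alex→S7, Nico→S4, Wren→S3, Casey→S10, Zane→S6, Dana→S2.
By Hall's marriage theorem, this means |N(S)| ≥ |S| for every subset S, so no violating subset exists.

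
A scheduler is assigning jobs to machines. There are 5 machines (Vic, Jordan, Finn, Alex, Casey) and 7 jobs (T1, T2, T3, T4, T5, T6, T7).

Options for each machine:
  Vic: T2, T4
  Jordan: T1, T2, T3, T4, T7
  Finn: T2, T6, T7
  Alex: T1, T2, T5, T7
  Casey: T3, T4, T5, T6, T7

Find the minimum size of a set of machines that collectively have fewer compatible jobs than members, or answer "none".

A matching saturating every machine exists, for instance Vic→T4, Jordan→T3, Finn→T6, Alex→T2, Casey→T7.
By Hall's marriage theorem, this means |N(S)| ≥ |S| for every subset S, so no violating subset exists.

none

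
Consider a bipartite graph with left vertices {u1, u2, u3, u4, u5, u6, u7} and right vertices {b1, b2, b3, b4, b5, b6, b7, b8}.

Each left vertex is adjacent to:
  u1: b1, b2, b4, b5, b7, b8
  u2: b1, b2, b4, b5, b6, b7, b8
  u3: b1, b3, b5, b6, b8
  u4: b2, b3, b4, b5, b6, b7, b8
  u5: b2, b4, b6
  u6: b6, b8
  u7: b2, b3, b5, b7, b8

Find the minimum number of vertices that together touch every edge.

7

The 7 edges u1–b2, u2–b1, u3–b5, u4–b8, u5–b4, u6–b6, u7–b7 form a matching, so any vertex cover needs at least 7 vertices (one per matched edge).
Conversely {u1, u2, u3, u4, u5, u6, u7} meets every edge and has exactly 7 vertices, so 7 is optimal.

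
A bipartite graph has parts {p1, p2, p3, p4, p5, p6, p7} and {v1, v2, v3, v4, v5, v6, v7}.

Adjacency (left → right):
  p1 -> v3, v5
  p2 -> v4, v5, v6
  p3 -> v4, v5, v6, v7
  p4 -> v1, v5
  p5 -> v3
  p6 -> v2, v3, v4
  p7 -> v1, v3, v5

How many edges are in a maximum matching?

For example, pair p1–v5, p2–v4, p3–v6, p4–v1, p5–v3, p6–v2.
The set {p1, p4, p5, p7} has only 3 neighbours ({v1, v3, v5}), so by Hall's theorem at most 6 of the 7 left vertices can be matched.

6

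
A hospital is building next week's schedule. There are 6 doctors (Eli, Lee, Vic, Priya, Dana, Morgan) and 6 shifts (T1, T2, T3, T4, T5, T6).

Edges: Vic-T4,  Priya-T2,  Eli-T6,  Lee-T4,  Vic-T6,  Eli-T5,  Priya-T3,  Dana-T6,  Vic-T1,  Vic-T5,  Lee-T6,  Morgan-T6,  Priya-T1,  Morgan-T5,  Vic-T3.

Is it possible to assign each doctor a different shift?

The set {Eli, Dana, Morgan} has only 2 neighbours ({T5, T6}), so by Hall's theorem at most 5 of the 6 doctors can be matched.
Hence no matching covers every doctor.

No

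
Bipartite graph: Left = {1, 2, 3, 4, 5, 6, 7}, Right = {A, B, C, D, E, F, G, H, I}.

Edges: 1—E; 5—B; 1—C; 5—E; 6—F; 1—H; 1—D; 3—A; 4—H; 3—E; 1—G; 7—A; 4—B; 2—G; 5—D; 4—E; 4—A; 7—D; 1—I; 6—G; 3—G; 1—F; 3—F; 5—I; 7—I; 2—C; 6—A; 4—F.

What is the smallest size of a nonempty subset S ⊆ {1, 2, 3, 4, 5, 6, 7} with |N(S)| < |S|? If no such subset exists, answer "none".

none

A matching saturating every left vertex exists, for instance 1→G, 2→C, 3→E, 4→A, 5→B, 6→F, 7→I.
By Hall's marriage theorem, this means |N(S)| ≥ |S| for every subset S, so no violating subset exists.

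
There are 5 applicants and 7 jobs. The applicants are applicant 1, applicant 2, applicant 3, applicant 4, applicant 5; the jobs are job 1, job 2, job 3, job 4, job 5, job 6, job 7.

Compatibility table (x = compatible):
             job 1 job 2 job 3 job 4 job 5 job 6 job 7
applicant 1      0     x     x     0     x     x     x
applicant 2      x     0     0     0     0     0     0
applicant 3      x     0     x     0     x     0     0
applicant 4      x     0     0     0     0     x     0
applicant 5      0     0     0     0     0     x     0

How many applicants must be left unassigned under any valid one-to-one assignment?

One maximum matching: applicant 1→job 5, applicant 2→job 1, applicant 3→job 3, applicant 4→job 6.
The set {applicant 2, applicant 4, applicant 5} has only 2 neighbours ({job 1, job 6}), so by Hall's theorem at most 4 of the 5 applicants can be matched.
That matches 4 of the 5, leaving 1 unmatched; no matching can do better.

1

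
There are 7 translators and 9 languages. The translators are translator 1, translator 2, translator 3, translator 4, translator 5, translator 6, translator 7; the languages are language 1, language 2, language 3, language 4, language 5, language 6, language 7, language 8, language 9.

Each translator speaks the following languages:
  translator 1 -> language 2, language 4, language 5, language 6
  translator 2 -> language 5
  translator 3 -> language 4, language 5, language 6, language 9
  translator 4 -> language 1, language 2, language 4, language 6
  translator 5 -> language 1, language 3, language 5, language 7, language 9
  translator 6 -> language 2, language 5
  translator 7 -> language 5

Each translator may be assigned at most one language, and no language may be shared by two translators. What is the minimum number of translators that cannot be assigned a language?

One maximum matching: translator 1–language 6, translator 2–language 5, translator 3–language 9, translator 4–language 1, translator 5–language 7, translator 6–language 2.
The set {translator 2, translator 7} has only 1 neighbour ({language 5}), so by Hall's theorem at most 6 of the 7 translators can be matched.
That matches 6 of the 7, leaving 1 unmatched; no matching can do better.

1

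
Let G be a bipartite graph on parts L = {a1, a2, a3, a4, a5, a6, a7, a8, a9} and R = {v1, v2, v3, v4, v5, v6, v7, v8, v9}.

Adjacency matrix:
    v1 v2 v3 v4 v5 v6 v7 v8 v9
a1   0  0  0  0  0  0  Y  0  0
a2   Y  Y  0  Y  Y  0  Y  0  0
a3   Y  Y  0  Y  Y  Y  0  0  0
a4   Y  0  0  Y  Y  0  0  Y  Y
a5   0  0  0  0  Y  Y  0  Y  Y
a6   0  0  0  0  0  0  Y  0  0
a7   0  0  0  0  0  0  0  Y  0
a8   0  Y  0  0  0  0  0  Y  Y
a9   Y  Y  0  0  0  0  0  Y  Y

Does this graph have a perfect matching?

No

The set {a1, a6} has only 1 neighbour ({v7}), so by Hall's theorem at most 8 of the 9 left vertices can be matched.
Hence no matching covers every left vertex.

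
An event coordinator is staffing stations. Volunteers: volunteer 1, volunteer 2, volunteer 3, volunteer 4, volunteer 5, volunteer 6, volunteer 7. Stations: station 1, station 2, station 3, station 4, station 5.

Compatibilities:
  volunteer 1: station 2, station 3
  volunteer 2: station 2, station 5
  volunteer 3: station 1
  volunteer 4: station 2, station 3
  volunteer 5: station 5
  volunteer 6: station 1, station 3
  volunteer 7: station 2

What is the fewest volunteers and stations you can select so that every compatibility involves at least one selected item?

The 4 edges volunteer 1–station 3, volunteer 2–station 5, volunteer 3–station 1, volunteer 4–station 2 form a matching, so any vertex cover needs at least 4 vertices (one per matched edge).
Conversely {station 1, station 2, station 3, station 5} meets every edge and has exactly 4 vertices, so 4 is optimal.

4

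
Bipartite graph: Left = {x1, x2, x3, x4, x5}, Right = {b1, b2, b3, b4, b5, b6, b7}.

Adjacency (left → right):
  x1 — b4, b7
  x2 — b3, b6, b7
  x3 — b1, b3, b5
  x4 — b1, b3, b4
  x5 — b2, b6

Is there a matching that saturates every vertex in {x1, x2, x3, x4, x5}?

Yes

One maximum matching: x1→b7, x2→b3, x3→b5, x4→b4, x5→b6.
All 5 left vertices are covered.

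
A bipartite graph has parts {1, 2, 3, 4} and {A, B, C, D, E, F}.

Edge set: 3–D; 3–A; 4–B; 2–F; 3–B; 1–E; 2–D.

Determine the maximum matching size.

One maximum matching: 1–E, 2–F, 3–D, 4–B.
All 4 left vertices are matched, so no larger matching exists.

4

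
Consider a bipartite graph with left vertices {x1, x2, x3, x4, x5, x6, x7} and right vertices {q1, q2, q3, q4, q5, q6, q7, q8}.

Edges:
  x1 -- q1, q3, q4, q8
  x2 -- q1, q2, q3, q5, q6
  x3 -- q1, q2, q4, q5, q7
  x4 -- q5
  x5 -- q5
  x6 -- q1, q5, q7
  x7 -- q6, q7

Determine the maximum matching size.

For example, pair x1–q8, x2–q6, x3–q4, x4–q5, x6–q1, x7–q7.
The set {x4, x5} has only 1 neighbour ({q5}), so by Hall's theorem at most 6 of the 7 left vertices can be matched.

6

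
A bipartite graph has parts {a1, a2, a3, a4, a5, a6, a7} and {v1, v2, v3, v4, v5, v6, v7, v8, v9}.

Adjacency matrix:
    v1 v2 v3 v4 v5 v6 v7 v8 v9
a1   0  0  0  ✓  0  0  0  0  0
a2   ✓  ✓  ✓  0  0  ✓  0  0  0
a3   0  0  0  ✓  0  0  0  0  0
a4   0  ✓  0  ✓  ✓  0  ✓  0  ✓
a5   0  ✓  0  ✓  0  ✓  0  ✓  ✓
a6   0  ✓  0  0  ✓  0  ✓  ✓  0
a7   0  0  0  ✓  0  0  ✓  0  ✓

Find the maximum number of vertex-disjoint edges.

6

A valid assignment of size 6: a1–v4, a2–v1, a4–v5, a5–v8, a6–v2, a7–v7.
The set {a1, a3} has only 1 neighbour ({v4}), so by Hall's theorem at most 6 of the 7 left vertices can be matched.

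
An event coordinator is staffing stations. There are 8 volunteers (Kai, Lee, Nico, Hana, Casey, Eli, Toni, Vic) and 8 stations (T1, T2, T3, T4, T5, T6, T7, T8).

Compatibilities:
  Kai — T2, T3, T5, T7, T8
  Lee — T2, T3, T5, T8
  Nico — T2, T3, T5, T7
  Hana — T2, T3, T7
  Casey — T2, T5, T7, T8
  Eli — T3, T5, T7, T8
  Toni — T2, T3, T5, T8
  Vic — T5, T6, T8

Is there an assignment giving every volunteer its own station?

The set {Kai, Lee, Nico, Hana, Casey, Eli, Toni} has only 5 neighbours ({T2, T3, T5, T7, T8}), so by Hall's theorem at most 6 of the 8 volunteers can be matched.
Hence no matching covers every volunteer.

No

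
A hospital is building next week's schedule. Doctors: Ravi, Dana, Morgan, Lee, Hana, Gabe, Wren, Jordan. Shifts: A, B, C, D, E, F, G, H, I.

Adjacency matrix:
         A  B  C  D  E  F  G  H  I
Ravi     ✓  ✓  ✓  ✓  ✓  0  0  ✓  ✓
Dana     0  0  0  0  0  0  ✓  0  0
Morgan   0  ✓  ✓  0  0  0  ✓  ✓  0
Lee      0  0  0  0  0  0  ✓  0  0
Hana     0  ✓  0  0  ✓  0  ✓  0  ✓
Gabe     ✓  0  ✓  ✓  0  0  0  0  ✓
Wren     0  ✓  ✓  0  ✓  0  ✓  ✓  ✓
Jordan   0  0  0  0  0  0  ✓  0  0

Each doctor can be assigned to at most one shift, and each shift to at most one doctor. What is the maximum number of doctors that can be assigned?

One maximum matching: Ravi–A, Dana–G, Morgan–C, Hana–B, Gabe–I, Wren–E.
The set {Dana, Lee, Jordan} has only 1 neighbour ({G}), so by Hall's theorem at most 6 of the 8 doctors can be matched.

6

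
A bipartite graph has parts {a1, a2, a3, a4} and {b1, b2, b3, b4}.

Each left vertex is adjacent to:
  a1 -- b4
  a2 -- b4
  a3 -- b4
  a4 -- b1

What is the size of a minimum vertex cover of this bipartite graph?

{a4, b4} is a vertex cover of size 2: every edge has an endpoint in this set.
No smaller cover exists because a1–b4, a4–b1 is a matching of size 2, and a cover must include an endpoint of each of these disjoint edges (König's theorem).

2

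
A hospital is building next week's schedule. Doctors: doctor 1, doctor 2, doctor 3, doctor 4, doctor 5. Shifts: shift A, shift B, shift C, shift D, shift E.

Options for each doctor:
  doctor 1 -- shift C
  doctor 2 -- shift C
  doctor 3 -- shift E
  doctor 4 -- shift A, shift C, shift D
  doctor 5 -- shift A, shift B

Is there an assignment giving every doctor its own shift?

The set {doctor 1, doctor 2} has only 1 neighbour ({shift C}), so by Hall's theorem at most 4 of the 5 doctors can be matched.
Hence no matching covers every doctor.

No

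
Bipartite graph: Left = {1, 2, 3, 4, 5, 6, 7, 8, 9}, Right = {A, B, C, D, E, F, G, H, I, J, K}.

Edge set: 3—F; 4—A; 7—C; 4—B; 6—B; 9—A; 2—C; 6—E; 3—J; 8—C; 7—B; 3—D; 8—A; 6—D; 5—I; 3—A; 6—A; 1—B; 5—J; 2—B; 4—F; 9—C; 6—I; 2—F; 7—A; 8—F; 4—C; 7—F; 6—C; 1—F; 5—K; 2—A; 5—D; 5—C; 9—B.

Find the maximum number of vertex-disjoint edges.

A valid assignment of size 7: 1–F, 2–A, 3–D, 4–C, 5–J, 6–E, 7–B.
The set {1, 2, 4, 7, 8, 9} has only 4 neighbours ({A, B, C, F}), so by Hall's theorem at most 7 of the 9 left vertices can be matched.

7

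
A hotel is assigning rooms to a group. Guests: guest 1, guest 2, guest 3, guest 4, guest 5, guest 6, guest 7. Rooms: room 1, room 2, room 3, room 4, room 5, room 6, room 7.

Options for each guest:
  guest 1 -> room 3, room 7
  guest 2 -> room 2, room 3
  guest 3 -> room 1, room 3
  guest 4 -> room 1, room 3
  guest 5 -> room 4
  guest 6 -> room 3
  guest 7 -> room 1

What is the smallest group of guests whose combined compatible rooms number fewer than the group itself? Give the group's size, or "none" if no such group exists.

Take S = {guest 3, guest 4, guest 6}. Its neighbourhood is {room 1, room 3}, so |N(S)| = 2 < |S| = 3.
Every subset of size less than 3 has at least as many neighbours as members, so 3 is the minimum.

3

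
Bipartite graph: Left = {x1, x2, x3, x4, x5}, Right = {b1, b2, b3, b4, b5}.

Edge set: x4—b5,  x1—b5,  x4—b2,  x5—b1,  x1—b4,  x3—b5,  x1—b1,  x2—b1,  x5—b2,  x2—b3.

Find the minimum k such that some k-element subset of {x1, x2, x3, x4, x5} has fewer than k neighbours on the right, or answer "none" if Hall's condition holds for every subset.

A matching saturating every left vertex exists, for instance x1→b4, x2→b3, x3→b5, x4→b2, x5→b1.
By Hall's marriage theorem, this means |N(S)| ≥ |S| for every subset S, so no violating subset exists.

none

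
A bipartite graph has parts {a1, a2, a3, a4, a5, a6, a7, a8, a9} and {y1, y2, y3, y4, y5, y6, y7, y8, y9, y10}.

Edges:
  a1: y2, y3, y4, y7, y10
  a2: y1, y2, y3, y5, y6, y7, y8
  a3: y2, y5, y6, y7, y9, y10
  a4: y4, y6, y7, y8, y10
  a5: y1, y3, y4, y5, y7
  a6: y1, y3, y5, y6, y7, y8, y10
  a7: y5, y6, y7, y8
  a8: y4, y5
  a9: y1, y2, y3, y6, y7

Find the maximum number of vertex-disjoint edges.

9

A valid assignment of size 9: a1–y4, a2–y2, a3–y10, a4–y6, a5–y1, a6–y3, a7–y8, a8–y5, a9–y7.
All 9 left vertices are matched, so no larger matching exists.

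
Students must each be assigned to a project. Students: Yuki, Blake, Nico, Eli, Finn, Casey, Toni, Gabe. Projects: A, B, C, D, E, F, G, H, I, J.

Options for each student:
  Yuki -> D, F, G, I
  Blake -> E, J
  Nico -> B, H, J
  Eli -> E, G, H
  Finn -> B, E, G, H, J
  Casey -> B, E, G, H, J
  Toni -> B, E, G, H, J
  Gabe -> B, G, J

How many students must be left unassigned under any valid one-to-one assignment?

One maximum matching: Yuki-F, Blake-E, Nico-B, Eli-H, Finn-G, Casey-J.
The set {Blake, Nico, Eli, Finn, Casey, Toni, Gabe} has only 5 neighbours ({B, E, G, H, J}), so by Hall's theorem at most 6 of the 8 students can be matched.
That matches 6 of the 8, leaving 2 unmatched; no matching can do better.

2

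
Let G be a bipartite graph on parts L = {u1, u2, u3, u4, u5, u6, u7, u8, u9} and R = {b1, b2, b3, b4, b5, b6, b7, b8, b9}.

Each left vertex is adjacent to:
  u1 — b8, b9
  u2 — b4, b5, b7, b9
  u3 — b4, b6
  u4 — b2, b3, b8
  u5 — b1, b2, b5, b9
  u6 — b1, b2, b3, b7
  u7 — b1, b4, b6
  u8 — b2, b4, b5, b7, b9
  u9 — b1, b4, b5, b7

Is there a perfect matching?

For example, pair u1→b9, u2→b7, u3→b6, u4→b8, u5→b2, u6→b3, u7→b1, u8→b4, u9→b5.
Every left vertex is matched, so this is a perfect matching.

Yes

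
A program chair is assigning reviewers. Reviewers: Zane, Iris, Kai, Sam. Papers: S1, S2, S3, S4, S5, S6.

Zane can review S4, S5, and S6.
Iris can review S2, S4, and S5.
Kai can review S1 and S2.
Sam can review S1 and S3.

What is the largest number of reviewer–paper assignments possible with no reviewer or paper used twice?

One maximum matching: Zane–S6, Iris–S4, Kai–S2, Sam–S3.
This saturates every reviewer, so 4 is the maximum.

4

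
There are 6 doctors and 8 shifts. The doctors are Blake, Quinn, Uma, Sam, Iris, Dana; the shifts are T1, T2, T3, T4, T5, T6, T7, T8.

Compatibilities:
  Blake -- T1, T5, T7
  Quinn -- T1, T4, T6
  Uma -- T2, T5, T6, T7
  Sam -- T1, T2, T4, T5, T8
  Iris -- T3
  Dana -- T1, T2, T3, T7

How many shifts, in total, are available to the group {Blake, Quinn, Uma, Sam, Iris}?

The union of neighbours of {Blake, Quinn, Uma, Sam, Iris} is {T1, T2, T3, T4, T5, T6, T7, T8}, which has 8 elements.
Since |N(S)| = 8 ≥ |S| = 5, Hall's condition holds for this subset.

8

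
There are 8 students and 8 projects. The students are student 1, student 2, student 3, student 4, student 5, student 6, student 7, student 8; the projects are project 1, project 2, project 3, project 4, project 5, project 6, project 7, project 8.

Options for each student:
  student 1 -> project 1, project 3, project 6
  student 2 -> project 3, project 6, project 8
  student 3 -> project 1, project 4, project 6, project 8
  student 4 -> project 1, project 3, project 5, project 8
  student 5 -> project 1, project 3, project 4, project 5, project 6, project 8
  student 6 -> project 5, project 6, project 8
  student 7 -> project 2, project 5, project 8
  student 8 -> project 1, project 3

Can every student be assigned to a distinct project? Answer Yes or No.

The set {student 1, student 2, student 3, student 4, student 5, student 6, student 8} has only 6 neighbours ({project 1, project 3, project 4, project 5, project 6, project 8}), so by Hall's theorem at most 7 of the 8 students can be matched.
Hence no matching covers every student.

No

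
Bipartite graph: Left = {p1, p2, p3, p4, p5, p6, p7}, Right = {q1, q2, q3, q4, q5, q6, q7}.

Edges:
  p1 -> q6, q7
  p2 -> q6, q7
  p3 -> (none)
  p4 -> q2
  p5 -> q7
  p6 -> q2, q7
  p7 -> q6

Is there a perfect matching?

The set {p1, p2, p3, p4, p5, p6, p7} has only 3 neighbours ({q2, q6, q7}), so by Hall's theorem at most 3 of the 7 left vertices can be matched.
Hence no matching covers every left vertex.

No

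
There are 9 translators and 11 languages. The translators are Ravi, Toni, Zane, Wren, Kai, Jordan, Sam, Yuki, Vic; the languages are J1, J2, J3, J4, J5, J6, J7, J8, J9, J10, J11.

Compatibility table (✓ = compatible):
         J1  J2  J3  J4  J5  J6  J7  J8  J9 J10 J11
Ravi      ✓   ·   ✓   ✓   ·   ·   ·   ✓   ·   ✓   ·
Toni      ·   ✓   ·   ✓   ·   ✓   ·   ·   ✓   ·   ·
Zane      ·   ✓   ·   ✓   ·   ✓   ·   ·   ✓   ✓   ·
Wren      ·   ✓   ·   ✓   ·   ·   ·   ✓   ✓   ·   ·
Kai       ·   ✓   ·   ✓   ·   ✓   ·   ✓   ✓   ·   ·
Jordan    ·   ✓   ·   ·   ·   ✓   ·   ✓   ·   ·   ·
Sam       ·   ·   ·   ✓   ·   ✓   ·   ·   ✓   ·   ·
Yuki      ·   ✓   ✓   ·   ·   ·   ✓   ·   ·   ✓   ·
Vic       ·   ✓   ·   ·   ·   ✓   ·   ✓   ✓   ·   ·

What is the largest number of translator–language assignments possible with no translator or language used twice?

One maximum matching: Ravi→J1, Toni→J4, Zane→J10, Wren→J2, Kai→J6, Jordan→J8, Sam→J9, Yuki→J3.
The set {Toni, Wren, Kai, Jordan, Sam, Vic} has only 5 neighbours ({J2, J4, J6, J8, J9}), so by Hall's theorem at most 8 of the 9 translators can be matched.

8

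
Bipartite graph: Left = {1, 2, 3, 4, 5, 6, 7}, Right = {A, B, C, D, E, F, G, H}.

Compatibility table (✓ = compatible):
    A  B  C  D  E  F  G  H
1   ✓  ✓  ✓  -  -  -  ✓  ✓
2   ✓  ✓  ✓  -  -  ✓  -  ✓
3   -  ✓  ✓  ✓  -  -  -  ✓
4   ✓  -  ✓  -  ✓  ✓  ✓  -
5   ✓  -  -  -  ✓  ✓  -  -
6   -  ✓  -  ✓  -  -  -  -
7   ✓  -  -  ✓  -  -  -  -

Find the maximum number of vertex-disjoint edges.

7

A valid assignment of size 7: 1-A, 2-H, 3-C, 4-G, 5-E, 6-B, 7-D.
This saturates every left vertex, so 7 is the maximum.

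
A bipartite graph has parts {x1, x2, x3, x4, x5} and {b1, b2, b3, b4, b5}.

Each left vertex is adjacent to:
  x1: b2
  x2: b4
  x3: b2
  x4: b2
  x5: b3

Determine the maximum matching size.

3

A valid assignment of size 3: x1-b2, x2-b4, x5-b3.
The set {x1, x3, x4} has only 1 neighbour ({b2}), so by Hall's theorem at most 3 of the 5 left vertices can be matched.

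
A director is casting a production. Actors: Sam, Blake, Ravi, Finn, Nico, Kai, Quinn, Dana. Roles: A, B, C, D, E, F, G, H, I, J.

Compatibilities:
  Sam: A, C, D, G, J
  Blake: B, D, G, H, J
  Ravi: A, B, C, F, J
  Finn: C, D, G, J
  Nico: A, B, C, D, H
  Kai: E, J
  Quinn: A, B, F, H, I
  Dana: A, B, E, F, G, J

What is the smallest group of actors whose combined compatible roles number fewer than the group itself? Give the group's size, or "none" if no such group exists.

none

A matching saturating every actor exists, for instance Sam→A, Blake→G, Ravi→F, Finn→C, Nico→B, Kai→E, Quinn→H, Dana→J.
By Hall's marriage theorem, this means |N(S)| ≥ |S| for every subset S, so no violating subset exists.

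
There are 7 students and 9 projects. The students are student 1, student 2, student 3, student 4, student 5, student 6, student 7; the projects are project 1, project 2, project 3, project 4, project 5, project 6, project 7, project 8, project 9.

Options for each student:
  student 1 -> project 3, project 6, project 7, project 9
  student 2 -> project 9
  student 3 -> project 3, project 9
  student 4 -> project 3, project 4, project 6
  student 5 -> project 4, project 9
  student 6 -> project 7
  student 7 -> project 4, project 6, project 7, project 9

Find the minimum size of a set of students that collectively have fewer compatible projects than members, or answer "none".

6

Take S = {student 1, student 2, student 3, student 4, student 5, student 6}. Its neighbourhood is {project 3, project 4, project 6, project 7, project 9}, so |N(S)| = 5 < |S| = 6.
Every subset of size less than 6 has at least as many neighbours as members, so 6 is the minimum.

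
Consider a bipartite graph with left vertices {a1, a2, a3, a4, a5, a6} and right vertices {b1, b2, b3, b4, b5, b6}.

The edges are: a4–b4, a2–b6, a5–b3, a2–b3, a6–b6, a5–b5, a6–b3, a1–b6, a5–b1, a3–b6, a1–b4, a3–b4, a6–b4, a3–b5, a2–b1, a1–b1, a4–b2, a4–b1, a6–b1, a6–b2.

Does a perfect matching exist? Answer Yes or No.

Yes

One maximum matching: a1–b4, a2–b6, a3–b5, a4–b2, a5–b3, a6–b1.
Every left vertex is matched, so this is a perfect matching.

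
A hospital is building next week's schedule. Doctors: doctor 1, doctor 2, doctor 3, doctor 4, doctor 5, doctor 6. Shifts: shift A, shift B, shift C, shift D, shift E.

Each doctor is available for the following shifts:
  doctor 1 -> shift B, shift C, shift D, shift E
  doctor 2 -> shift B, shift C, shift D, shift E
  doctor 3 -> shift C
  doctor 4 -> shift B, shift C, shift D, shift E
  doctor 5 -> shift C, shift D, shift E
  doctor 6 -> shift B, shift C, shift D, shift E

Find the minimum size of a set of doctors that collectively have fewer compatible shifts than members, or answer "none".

Take S = {doctor 1, doctor 2, doctor 3, doctor 4, doctor 5}. Its neighbourhood is {shift B, shift C, shift D, shift E}, so |N(S)| = 4 < |S| = 5.
Every subset of size less than 5 has at least as many neighbours as members, so 5 is the minimum.

5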